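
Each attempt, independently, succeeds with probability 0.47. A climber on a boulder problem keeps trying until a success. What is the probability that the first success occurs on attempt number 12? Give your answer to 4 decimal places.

0.0004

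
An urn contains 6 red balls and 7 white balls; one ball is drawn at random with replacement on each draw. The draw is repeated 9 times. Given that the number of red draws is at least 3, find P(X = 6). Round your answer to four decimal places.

0.1463

X ~ Binomial(9, 0.461538). Want P(X=6 | X≥3) = P(X=6) / P(X≥3).
P(X=6) = C(9,6)·0.461538^6·0.538462^3 = 0.126762
P(X≥3) = 1 − 0.003805 − 0.029355 − 0.100647 = 0.866192
Ratio = 0.126762 / 0.866192 = 0.146345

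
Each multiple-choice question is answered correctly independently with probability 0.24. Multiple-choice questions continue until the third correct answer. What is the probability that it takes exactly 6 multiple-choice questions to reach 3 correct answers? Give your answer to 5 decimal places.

Y = trial on which the third success occurs; negative binomial, r=3, p=0.24.
P(Y=6) = C(5,2) · p^3 · (1−p)^3
= 10 · 0.013824 · 0.43898 = 0.0606840

0.06068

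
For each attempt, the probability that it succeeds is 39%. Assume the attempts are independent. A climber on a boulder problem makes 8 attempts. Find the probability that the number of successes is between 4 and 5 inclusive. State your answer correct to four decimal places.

0.3389

X ~ Binomial(8, 0.39); P(4 ≤ X ≤ 5) = Σ C(8,k) p^k (1−p)^(8−k) over k:
  k=4: C(8,4)·0.39^4·0.61^4 = 0.224221
  k=5: C(8,5)·0.39^5·0.61^3 = 0.114683
Total = 0.338904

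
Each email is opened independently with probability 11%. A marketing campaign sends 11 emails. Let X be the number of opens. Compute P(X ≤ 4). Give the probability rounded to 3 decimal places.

0.996

X ~ Binomial(11, 0.11); P(X ≤ 4) = Σ C(11,k) p^k (1−p)^(11−k) over k:
  k=0: C(11,0)·0.11^0·0.89^11 = 0.27752
  k=1: C(11,1)·0.11^1·0.89^10 = 0.37730
  k=2: C(11,2)·0.11^2·0.89^9 = 0.23316
  k=3: C(11,3)·0.11^3·0.89^8 = 0.08645
  k=4: C(11,4)·0.11^4·0.89^7 = 0.02137
Total = 0.99580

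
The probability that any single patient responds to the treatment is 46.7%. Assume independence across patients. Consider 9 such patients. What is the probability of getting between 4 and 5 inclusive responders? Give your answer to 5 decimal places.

X ~ Binomial(9, 0.467); P(4 ≤ X ≤ 5) = Σ C(9,k) p^k (1−p)^(9−k) over k:
  k=4: C(9,4)·0.467^4·0.533^5 = 0.2577948
  k=5: C(9,5)·0.467^5·0.533^4 = 0.2258727
Total = 0.4836675

0.48367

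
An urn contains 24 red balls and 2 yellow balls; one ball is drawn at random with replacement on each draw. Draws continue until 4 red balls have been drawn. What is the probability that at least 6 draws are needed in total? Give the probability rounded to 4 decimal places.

Needing more than 5 draws ⇔ fewer than 4 successes in the first 5. With X ~ Binomial(5, 0.923077), P(Y > 5) = P(X ≤ 3).
  k=0: C(5,0)·0.923077^0·0.076923^5 = 0.000003
  k=1: C(5,1)·0.923077^1·0.076923^4 = 0.000162
  k=2: C(5,2)·0.923077^2·0.076923^3 = 0.003878
  k=3: C(5,3)·0.923077^3·0.076923^2 = 0.046540
P(X ≤ 3) = 0.050583

0.0506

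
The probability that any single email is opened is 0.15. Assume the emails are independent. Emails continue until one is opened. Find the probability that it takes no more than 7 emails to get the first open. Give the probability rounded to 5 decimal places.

0.67942

Y = number of emails to the first success; geometric, p = 0.15.
P(Y ≤ 7) = 1 − (1−p)^7 = 1 − 0.3205771 = 0.6794229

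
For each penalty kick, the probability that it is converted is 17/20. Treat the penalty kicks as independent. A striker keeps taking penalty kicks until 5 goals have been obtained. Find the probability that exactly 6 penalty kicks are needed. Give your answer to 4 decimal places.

Y = trial on which the fifth success occurs; negative binomial, r=5, p=0.85.
P(Y=6) = C(5,4) · p^5 · (1−p)^1
= 5 · 0.44371 · 0.15 = 0.332779

0.3328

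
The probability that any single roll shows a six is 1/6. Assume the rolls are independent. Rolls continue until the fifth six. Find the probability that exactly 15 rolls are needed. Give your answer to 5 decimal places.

Y = trial on which the fifth success occurs; negative binomial, r=5, p=0.166667.
P(Y=15) = C(14,4) · p^5 · (1−p)^10
= 1001 · 0.0001286 · 0.16151 = 0.0207905

0.02079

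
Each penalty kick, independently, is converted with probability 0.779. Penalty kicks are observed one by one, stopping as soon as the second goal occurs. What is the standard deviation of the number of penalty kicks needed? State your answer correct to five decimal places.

0.85344

Y = total penalty kicks until the second success; negative binomial with r=2, p=0.779.
SD(Y) = √[r(1−p)/p²] = √(0.7283621) = 0.8534413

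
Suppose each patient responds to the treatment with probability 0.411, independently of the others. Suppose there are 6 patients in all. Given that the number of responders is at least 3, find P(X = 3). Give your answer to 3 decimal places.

0.593

X ~ Binomial(6, 0.411). Want P(X=3 | X≥3) = P(X=3) / P(X≥3).
P(X=3) = C(6,3)·0.411^3·0.589^3 = 0.28373
P(X≥3) = 1 − 0.04175 − 0.17481 − 0.30496 = 0.47848
Ratio = 0.28373 / 0.47848 = 0.59298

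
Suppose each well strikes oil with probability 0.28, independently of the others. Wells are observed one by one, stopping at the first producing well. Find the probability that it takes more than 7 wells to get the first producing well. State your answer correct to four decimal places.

Y = number of wells to the first success; geometric, p = 0.28.
P(Y > 7) = P(first 7 all fail) = (1−p)^7 = 0.100306

0.1003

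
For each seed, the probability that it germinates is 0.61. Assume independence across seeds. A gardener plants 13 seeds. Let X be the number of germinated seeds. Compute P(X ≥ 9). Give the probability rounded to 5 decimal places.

X ~ Binomial(13, 0.61); P(X ≥ 9) = Σ C(13,k) p^k (1−p)^(13−k) over k:
  k=9: C(13,9)·0.61^9·0.39^4 = 0.1934341
  k=10: C(13,10)·0.61^10·0.39^3 = 0.1210203
  k=11: C(13,11)·0.61^11·0.39^2 = 0.0516240
  k=12: C(13,12)·0.61^12·0.39^1 = 0.0134575
  k=13: C(13,13)·0.61^13·0.39^0 = 0.0016192
Total = 0.3811551

0.38116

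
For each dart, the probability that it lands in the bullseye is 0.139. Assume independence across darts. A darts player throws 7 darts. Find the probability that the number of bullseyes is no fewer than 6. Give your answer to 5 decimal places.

X ~ Binomial(7, 0.139); P(X ≥ 6) = Σ C(7,k) p^k (1−p)^(7−k) over k:
  k=6: C(7,6)·0.139^6·0.861^1 = 0.0000435
  k=7: C(7,7)·0.139^7·0.861^0 = 0.0000010
Total = 0.0000445

0.00004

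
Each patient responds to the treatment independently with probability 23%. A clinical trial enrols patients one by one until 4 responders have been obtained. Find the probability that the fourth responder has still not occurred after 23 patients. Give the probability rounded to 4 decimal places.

Needing more than 23 patients ⇔ fewer than 4 successes in the first 23. With X ~ Binomial(23, 0.23), P(Y > 23) = P(X ≤ 3).
  k=0: C(23,0)·0.23^0·0.77^23 = 0.002451
  k=1: C(23,1)·0.23^1·0.77^22 = 0.016836
  k=2: C(23,2)·0.23^2·0.77^21 = 0.055320
  k=3: C(23,3)·0.23^3·0.77^20 = 0.115669
P(X ≤ 3) = 0.190276

0.1903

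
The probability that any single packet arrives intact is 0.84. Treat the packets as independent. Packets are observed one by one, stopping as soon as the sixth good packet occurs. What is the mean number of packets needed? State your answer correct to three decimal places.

7.143

Y = total packets until the sixth success; negative binomial with r=6, p=0.84.
E[Y] = r / p = 6 / 0.84 = 7.14286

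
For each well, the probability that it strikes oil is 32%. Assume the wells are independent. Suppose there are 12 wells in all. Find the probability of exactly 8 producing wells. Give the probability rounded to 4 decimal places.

0.0116

X ~ Binomial(n=12, p=0.32).
P(X=8) = C(12,8) · p^8 · (1−p)^4
= 495 · 0.00010995 · 0.21381 = 0.011637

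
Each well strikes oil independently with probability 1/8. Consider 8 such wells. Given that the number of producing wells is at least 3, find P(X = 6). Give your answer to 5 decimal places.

X ~ Binomial(8, 0.125). Want P(X=6 | X≥3) = P(X=6) / P(X≥3).
P(X=6) = C(8,6)·0.125^6·0.875^2 = 0.0000818
P(X≥3) = 1 − 0.3436089 − 0.3926959 − 0.1963480 = 0.0673472
Ratio = 0.0000818 / 0.0673472 = 0.0012143

0.00121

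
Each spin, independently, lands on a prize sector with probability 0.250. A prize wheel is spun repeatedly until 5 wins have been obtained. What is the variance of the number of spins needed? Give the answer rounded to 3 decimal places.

60.000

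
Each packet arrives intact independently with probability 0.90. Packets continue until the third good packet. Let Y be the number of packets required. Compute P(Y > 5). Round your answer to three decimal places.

0.009

Needing more than 5 packets ⇔ fewer than 3 successes in the first 5. With X ~ Binomial(5, 0.90), P(Y > 5) = P(X ≤ 2).
  k=0: C(5,0)·0.90^0·0.10^5 = 0.00001
  k=1: C(5,1)·0.90^1·0.10^4 = 0.00045
  k=2: C(5,2)·0.90^2·0.10^3 = 0.00810
P(X ≤ 2) = 0.00856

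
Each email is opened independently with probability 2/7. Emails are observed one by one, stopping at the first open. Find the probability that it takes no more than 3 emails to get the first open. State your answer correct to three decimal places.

0.636

Y = number of emails to the first success; geometric, p = 0.285714.
P(Y ≤ 3) = 1 − (1−p)^3 = 1 − 0.36443 = 0.63557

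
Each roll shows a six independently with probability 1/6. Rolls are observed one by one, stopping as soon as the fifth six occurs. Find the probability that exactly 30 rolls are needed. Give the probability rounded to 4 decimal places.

Y = trial on which the fifth success occurs; negative binomial, r=5, p=0.166667.
P(Y=30) = C(29,4) · p^5 · (1−p)^25
= 23751 · 0.0001286 · 0.010483 = 0.032018

0.0320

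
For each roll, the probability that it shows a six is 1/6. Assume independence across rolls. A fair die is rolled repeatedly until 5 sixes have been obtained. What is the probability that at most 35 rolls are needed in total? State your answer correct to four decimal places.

Finishing within 35 rolls ⇔ at least 5 successes in the first 35. With X ~ Binomial(35, 0.166667), P(Y ≤ 35) = 1 − P(X ≤ 4).
  k=0: C(35,0)·0.166667^0·0.833333^35 = 0.001693
  k=1: C(35,1)·0.166667^1·0.833333^34 = 0.011851
  k=2: C(35,2)·0.166667^2·0.833333^33 = 0.040293
  k=3: C(35,3)·0.166667^3·0.833333^32 = 0.088645
  k=4: C(35,4)·0.166667^4·0.833333^31 = 0.141833
1 − 0.284315 = 0.715685

0.7157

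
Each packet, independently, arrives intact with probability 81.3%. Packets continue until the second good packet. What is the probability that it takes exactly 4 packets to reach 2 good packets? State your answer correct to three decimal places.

0.069

Y = trial on which the second success occurs; negative binomial, r=2, p=0.813.
P(Y=4) = C(3,1) · p^2 · (1−p)^2
= 3 · 0.66097 · 0.034969 = 0.06934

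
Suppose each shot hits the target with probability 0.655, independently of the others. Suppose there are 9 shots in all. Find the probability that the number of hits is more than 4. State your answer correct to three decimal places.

0.837

X ~ Binomial(9, 0.655); P(X ≥ 5) = Σ C(9,k) p^k (1−p)^(9−k) over k:
  k=5: C(9,5)·0.655^5·0.345^4 = 0.21521
  k=6: C(9,6)·0.655^6·0.345^3 = 0.27239
  k=7: C(9,7)·0.655^7·0.345^2 = 0.22163
  k=8: C(9,8)·0.655^8·0.345^1 = 0.10519
  k=9: C(9,9)·0.655^9·0.345^0 = 0.02219
Total = 0.83661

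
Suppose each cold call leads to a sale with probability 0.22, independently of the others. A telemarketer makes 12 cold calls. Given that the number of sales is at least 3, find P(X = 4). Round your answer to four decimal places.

0.3107

X ~ Binomial(12, 0.22). Want P(X=4 | X≥3) = P(X=4) / P(X≥3).
P(X=4) = C(12,4)·0.22^4·0.78^8 = 0.158874
P(X≥3) = 1 − 0.050715 − 0.171650 − 0.266278 = 0.511357
Ratio = 0.158874 / 0.511357 = 0.310691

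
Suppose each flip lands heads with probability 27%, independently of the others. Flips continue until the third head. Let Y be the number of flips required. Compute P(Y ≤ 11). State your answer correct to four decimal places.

0.6049

Finishing within 11 flips ⇔ at least 3 successes in the first 11. With X ~ Binomial(11, 0.27), P(Y ≤ 11) = 1 − P(X ≤ 2).
  k=0: C(11,0)·0.27^0·0.73^11 = 0.031373
  k=1: C(11,1)·0.27^1·0.73^10 = 0.127639
  k=2: C(11,2)·0.27^2·0.73^9 = 0.236046
1 − 0.395058 = 0.604942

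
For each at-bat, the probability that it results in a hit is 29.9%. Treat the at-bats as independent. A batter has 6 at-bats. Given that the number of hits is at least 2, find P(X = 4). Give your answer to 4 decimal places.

0.1020

X ~ Binomial(6, 0.299). Want P(X=4 | X≥2) = P(X=4) / P(X≥2).
P(X=4) = C(6,4)·0.299^4·0.701^2 = 0.058913
P(X≥2) = 1 − 0.118661 − 0.303677 = 0.577662
Ratio = 0.058913 / 0.577662 = 0.101986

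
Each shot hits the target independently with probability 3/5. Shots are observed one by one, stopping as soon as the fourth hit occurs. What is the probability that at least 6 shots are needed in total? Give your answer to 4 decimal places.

0.6630

Needing more than 5 shots ⇔ fewer than 4 successes in the first 5. With X ~ Binomial(5, 0.60), P(Y > 5) = P(X ≤ 3).
  k=0: C(5,0)·0.60^0·0.40^5 = 0.010240
  k=1: C(5,1)·0.60^1·0.40^4 = 0.076800
  k=2: C(5,2)·0.60^2·0.40^3 = 0.230400
  k=3: C(5,3)·0.60^3·0.40^2 = 0.345600
P(X ≤ 3) = 0.663040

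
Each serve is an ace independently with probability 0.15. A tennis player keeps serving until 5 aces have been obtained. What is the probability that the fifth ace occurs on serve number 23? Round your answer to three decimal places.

Y = trial on which the fifth success occurs; negative binomial, r=5, p=0.15.
P(Y=23) = C(22,4) · p^5 · (1−p)^18
= 7315 · 7.5937e-05 · 0.053646 = 0.02980

0.030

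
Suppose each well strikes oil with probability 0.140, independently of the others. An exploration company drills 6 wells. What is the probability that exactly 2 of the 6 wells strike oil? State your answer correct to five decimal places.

0.16082

X ~ Binomial(n=6, p=0.14).
P(X=2) = C(6,2) · p^2 · (1−p)^4
= 15 · 0.0196 · 0.54701 = 0.1608204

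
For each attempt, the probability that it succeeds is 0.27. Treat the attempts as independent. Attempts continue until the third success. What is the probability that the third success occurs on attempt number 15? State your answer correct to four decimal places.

Y = trial on which the third success occurs; negative binomial, r=3, p=0.27.
P(Y=15) = C(14,2) · p^3 · (1−p)^12
= 91 · 0.019683 · 0.022902 = 0.041021

0.0410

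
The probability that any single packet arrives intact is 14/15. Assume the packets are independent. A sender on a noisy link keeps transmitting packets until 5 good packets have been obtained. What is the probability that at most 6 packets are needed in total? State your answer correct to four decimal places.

Finishing within 6 packets ⇔ at least 5 successes in the first 6. With X ~ Binomial(6, 0.933333), P(Y ≤ 6) = 1 − P(X ≤ 4).
  k=0: C(6,0)·0.933333^0·0.066667^6 = 0.000000
  k=1: C(6,1)·0.933333^1·0.066667^5 = 0.000007
  k=2: C(6,2)·0.933333^2·0.066667^4 = 0.000258
  k=3: C(6,3)·0.933333^3·0.066667^3 = 0.004818
  k=4: C(6,4)·0.933333^4·0.066667^2 = 0.050589
1 − 0.055673 = 0.944327

0.9443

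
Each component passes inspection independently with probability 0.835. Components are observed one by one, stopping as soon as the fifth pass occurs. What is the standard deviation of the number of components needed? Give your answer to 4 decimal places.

1.0878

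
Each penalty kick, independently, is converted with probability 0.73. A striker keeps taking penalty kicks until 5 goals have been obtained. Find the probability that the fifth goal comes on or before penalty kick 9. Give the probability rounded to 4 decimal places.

0.9338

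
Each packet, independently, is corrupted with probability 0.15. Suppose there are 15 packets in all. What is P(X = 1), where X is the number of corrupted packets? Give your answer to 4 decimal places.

0.2312

X ~ Binomial(n=15, p=0.15).
P(X=1) = C(15,1) · p^1 · (1−p)^14
= 15 · 0.15 · 0.10277 = 0.231232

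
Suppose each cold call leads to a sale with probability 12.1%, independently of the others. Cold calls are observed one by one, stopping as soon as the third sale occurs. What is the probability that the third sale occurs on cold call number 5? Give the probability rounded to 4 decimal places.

0.0082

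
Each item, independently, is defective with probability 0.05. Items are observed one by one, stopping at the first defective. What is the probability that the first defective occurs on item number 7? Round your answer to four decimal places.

Geometric (trials to first success), p = 0.05.
P(Y = 7) = (1−p)^6 · p = 0.73509 · 0.05 = 0.036755

0.0368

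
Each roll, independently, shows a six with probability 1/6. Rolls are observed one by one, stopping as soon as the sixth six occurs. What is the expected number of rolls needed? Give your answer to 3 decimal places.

Y = total rolls until the sixth success; negative binomial with r=6, p=0.166667.
E[Y] = r / p = 6 / 0.166667 = 36.00000

36.000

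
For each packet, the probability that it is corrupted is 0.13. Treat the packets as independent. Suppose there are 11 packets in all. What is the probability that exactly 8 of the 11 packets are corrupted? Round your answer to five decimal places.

X ~ Binomial(n=11, p=0.13).
P(X=8) = C(11,8) · p^8 · (1−p)^3
= 165 · 8.1573e-08 · 0.6585 = 0.0000089

0.00001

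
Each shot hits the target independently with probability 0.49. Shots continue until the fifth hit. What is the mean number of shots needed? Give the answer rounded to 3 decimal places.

Y = total shots until the fifth success; negative binomial with r=5, p=0.49.
E[Y] = r / p = 5 / 0.49 = 10.20408

10.204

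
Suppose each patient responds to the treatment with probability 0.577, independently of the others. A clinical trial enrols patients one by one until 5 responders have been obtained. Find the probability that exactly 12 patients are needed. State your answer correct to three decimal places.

0.051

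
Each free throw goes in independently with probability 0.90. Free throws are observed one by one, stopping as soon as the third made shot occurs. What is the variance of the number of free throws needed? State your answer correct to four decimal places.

0.3704

Y = total free throws until the third success; negative binomial with r=3, p=0.90.
Var(Y) = r(1−p)/p² = 3·0.10 / 0.90² = 0.370370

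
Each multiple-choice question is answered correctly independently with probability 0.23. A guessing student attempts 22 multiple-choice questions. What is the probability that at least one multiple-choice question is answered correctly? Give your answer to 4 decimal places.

P(at least one) = 1 − P(none) = 1 − (1 − 0.23)^22
= 1 − 0.003183 = 0.996817

0.9968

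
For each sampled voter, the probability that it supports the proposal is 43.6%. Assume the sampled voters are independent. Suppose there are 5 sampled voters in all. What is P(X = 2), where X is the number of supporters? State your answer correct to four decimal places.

X ~ Binomial(n=5, p=0.436).
P(X=2) = C(5,2) · p^2 · (1−p)^3
= 10 · 0.1901 · 0.17941 = 0.341044

0.3410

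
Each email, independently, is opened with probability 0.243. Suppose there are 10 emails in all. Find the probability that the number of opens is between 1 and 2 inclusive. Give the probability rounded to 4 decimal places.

0.4849

X ~ Binomial(10, 0.243); P(1 ≤ X ≤ 2) = Σ C(10,k) p^k (1−p)^(10−k) over k:
  k=1: C(10,1)·0.243^1·0.757^9 = 0.198367
  k=2: C(10,2)·0.243^2·0.757^8 = 0.286545
Total = 0.484911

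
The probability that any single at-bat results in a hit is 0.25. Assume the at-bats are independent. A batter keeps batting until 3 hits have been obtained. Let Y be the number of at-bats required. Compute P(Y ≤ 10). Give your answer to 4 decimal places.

Finishing within 10 at-bats ⇔ at least 3 successes in the first 10. With X ~ Binomial(10, 0.25), P(Y ≤ 10) = 1 − P(X ≤ 2).
  k=0: C(10,0)·0.25^0·0.75^10 = 0.056314
  k=1: C(10,1)·0.25^1·0.75^9 = 0.187712
  k=2: C(10,2)·0.25^2·0.75^8 = 0.281568
1 − 0.525593 = 0.474407

0.4744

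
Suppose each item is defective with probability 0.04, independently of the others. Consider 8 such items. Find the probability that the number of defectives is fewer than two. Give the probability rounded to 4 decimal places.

X ~ Binomial(8, 0.04); P(X ≤ 1) = Σ C(8,k) p^k (1−p)^(8−k) over k:
  k=0: C(8,0)·0.04^0·0.96^8 = 0.721390
  k=1: C(8,1)·0.04^1·0.96^7 = 0.240463
Total = 0.961853

0.9619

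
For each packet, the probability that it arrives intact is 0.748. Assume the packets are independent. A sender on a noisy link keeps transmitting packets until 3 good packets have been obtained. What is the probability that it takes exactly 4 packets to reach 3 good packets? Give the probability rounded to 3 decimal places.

0.316

Y = trial on which the third success occurs; negative binomial, r=3, p=0.748.
P(Y=4) = C(3,2) · p^3 · (1−p)^1
= 3 · 0.41851 · 0.252 = 0.31639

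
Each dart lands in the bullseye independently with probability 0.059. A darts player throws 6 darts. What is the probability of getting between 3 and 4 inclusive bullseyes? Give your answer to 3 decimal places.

0.004

X ~ Binomial(6, 0.059); P(3 ≤ X ≤ 4) = Σ C(6,k) p^k (1−p)^(6−k) over k:
  k=3: C(6,3)·0.059^3·0.941^3 = 0.00342
  k=4: C(6,4)·0.059^4·0.941^2 = 0.00016
Total = 0.00358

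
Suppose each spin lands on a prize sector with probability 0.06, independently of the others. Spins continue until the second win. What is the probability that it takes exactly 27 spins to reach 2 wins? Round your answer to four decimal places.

0.0199

Y = trial on which the second success occurs; negative binomial, r=2, p=0.06.
P(Y=27) = C(26,1) · p^2 · (1−p)^25
= 26 · 0.0036 · 0.21291 = 0.019928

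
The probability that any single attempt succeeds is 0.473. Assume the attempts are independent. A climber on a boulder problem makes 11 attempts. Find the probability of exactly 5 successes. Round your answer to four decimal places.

0.2343

X ~ Binomial(n=11, p=0.473).
P(X=5) = C(11,5) · p^5 · (1−p)^6
= 462 · 0.023676 · 0.021422 = 0.234321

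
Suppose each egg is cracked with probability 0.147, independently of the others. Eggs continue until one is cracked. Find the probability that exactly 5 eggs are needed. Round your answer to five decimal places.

0.07782

Geometric (trials to first success), p = 0.147.
P(Y = 5) = (1−p)^4 · p = 0.52941 · 0.147 = 0.0778240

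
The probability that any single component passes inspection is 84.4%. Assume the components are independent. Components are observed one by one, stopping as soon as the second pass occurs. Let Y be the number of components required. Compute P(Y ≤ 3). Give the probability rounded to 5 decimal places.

0.93458

Finishing within 3 components ⇔ at least 2 successes in the first 3. With X ~ Binomial(3, 0.844), P(Y ≤ 3) = 1 − P(X ≤ 1).
  k=0: C(3,0)·0.844^0·0.156^3 = 0.0037964
  k=1: C(3,1)·0.844^1·0.156^2 = 0.0616188
1 − 0.0654152 = 0.9345848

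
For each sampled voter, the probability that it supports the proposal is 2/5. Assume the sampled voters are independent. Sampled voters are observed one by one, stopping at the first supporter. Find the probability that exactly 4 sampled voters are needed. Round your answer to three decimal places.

0.086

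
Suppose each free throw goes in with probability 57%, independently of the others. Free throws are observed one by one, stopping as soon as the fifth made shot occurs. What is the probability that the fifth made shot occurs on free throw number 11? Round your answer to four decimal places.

0.0799

Y = trial on which the fifth success occurs; negative binomial, r=5, p=0.57.
P(Y=11) = C(10,4) · p^5 · (1−p)^6
= 210 · 0.060169 · 0.0063214 = 0.079874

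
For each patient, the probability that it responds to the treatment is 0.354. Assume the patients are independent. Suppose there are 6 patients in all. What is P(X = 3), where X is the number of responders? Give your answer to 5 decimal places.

0.23919

X ~ Binomial(n=6, p=0.354).
P(X=3) = C(6,3) · p^3 · (1−p)^3
= 20 · 0.044362 · 0.26959 = 0.2391869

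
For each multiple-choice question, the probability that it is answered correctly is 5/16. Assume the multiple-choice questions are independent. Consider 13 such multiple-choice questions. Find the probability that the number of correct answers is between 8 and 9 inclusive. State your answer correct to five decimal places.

0.02252

X ~ Binomial(13, 0.3125); P(8 ≤ X ≤ 9) = Σ C(13,k) p^k (1−p)^(13−k) over k:
  k=8: C(13,8)·0.3125^8·0.6875^5 = 0.0179780
  k=9: C(13,9)·0.3125^9·0.6875^4 = 0.0045399
Total = 0.0225179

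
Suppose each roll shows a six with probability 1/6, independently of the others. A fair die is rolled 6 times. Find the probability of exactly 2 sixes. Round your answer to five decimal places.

0.20094

X ~ Binomial(n=6, p=0.166667).
P(X=2) = C(6,2) · p^2 · (1−p)^4
= 15 · 0.027778 · 0.48225 = 0.2009388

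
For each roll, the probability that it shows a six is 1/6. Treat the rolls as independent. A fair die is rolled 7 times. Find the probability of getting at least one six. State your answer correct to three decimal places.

0.721

P(at least one) = 1 − P(none) = 1 − (1 − 0.166667)^7
= 1 − 0.27908 = 0.72092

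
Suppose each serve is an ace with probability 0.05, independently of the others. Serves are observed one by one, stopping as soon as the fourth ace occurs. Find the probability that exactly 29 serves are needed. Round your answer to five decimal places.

0.00568

Y = trial on which the fourth success occurs; negative binomial, r=4, p=0.05.
P(Y=29) = C(28,3) · p^4 · (1−p)^25
= 3276 · 6.25e-06 · 0.27739 = 0.0056796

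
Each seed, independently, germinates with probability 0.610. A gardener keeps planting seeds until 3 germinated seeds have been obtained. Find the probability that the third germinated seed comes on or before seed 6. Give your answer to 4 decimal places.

Finishing within 6 seeds ⇔ at least 3 successes in the first 6. With X ~ Binomial(6, 0.61), P(Y ≤ 6) = 1 − P(X ≤ 2).
  k=0: C(6,0)·0.61^0·0.39^6 = 0.003519
  k=1: C(6,1)·0.61^1·0.39^5 = 0.033022
  k=2: C(6,2)·0.61^2·0.39^4 = 0.129125
1 − 0.165666 = 0.834334

0.8343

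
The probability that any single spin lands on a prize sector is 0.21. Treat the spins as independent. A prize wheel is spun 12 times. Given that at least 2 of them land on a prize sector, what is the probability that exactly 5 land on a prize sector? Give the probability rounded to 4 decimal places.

X ~ Binomial(12, 0.21). Want P(X=5 | X≥2) = P(X=5) / P(X≥2).
P(X=5) = C(12,5)·0.21^5·0.79^7 = 0.062117
P(X≥2) = 1 − 0.059092 − 0.188494 = 0.752414
Ratio = 0.062117 / 0.752414 = 0.082557

0.0826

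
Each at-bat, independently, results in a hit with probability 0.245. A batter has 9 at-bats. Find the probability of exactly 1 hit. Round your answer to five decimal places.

X ~ Binomial(n=9, p=0.245).
P(X=1) = C(9,1) · p^1 · (1−p)^8
= 9 · 0.245 · 0.10558 = 0.2328007

0.23280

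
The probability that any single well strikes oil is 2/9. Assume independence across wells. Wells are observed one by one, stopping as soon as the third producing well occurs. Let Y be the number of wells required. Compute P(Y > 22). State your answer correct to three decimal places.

0.104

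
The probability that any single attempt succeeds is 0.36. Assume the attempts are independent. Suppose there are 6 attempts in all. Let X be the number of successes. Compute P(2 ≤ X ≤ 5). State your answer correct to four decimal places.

0.6972

X ~ Binomial(6, 0.36); P(2 ≤ X ≤ 5) = Σ C(6,k) p^k (1−p)^(6−k) over k:
  k=2: C(6,2)·0.36^2·0.64^4 = 0.326149
  k=3: C(6,3)·0.36^3·0.64^3 = 0.244612
  k=4: C(6,4)·0.36^4·0.64^2 = 0.103196
  k=5: C(6,5)·0.36^5·0.64^1 = 0.023219
Total = 0.697176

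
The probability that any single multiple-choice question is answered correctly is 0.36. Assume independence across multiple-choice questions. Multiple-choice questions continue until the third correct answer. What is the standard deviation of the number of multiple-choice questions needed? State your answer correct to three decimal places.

3.849

Y = total multiple-choice questions until the third success; negative binomial with r=3, p=0.36.
SD(Y) = √[r(1−p)/p²] = √(14.81481) = 3.84900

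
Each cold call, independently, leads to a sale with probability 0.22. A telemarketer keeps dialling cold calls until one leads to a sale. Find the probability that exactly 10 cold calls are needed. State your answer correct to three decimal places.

0.024

Geometric (trials to first success), p = 0.22.
P(Y = 10) = (1−p)^9 · p = 0.10687 · 0.22 = 0.02351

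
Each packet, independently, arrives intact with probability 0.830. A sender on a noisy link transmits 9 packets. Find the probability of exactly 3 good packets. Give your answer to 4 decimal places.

0.0012

X ~ Binomial(n=9, p=0.83).
P(X=3) = C(9,3) · p^3 · (1−p)^6
= 84 · 0.57179 · 2.4138e-05 = 0.001159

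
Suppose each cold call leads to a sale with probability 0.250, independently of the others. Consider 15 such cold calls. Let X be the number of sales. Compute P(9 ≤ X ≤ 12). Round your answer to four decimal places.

X ~ Binomial(15, 0.25); P(9 ≤ X ≤ 12) = Σ C(15,k) p^k (1−p)^(15−k) over k:
  k=9: C(15,9)·0.25^9·0.75^6 = 0.003398
  k=10: C(15,10)·0.25^10·0.75^5 = 0.000680
  k=11: C(15,11)·0.25^11·0.75^4 = 0.000103
  k=12: C(15,12)·0.25^12·0.75^3 = 0.000011
Total = 0.004192

0.0042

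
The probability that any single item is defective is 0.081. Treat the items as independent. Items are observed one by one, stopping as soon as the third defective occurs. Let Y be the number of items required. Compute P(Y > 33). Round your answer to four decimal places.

Needing more than 33 items ⇔ fewer than 3 successes in the first 33. With X ~ Binomial(33, 0.081), P(Y > 33) = P(X ≤ 2).
  k=0: C(33,0)·0.081^0·0.919^33 = 0.061576
  k=1: C(33,1)·0.081^1·0.919^32 = 0.179100
  k=2: C(33,2)·0.081^2·0.919^31 = 0.252572
P(X ≤ 2) = 0.493248

0.4932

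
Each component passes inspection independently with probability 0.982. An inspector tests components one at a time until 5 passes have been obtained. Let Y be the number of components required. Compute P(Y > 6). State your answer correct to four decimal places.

Needing more than 6 components ⇔ fewer than 5 successes in the first 6. With X ~ Binomial(6, 0.982), P(Y > 6) = P(X ≤ 4).
  k=0: C(6,0)·0.982^0·0.018^6 = 0.000000
  k=1: C(6,1)·0.982^1·0.018^5 = 0.000000
  k=2: C(6,2)·0.982^2·0.018^4 = 0.000002
  k=3: C(6,3)·0.982^3·0.018^3 = 0.000110
  k=4: C(6,4)·0.982^4·0.018^2 = 0.004519
P(X ≤ 4) = 0.004631

0.0046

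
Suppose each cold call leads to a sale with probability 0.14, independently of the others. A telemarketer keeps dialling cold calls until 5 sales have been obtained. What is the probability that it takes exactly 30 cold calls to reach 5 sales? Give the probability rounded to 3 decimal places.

Y = trial on which the fifth success occurs; negative binomial, r=5, p=0.14.
P(Y=30) = C(29,4) · p^5 · (1−p)^25
= 23751 · 5.3782e-05 · 0.023039 = 0.02943

0.029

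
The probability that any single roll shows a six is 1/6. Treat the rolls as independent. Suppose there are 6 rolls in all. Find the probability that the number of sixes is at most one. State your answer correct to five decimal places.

X ~ Binomial(6, 0.166667); P(X ≤ 1) = Σ C(6,k) p^k (1−p)^(6−k) over k:
  k=0: C(6,0)·0.166667^0·0.833333^6 = 0.3348980
  k=1: C(6,1)·0.166667^1·0.833333^5 = 0.4018776
Total = 0.7367755

0.73678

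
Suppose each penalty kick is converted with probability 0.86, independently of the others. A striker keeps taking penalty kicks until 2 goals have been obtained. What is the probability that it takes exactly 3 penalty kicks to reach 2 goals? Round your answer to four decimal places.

Y = trial on which the second success occurs; negative binomial, r=2, p=0.86.
P(Y=3) = C(2,1) · p^2 · (1−p)^1
= 2 · 0.7396 · 0.14 = 0.207088

0.2071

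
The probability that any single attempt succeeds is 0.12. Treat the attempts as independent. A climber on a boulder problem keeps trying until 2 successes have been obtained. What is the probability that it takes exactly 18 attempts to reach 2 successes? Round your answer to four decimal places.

0.0317

Y = trial on which the second success occurs; negative binomial, r=2, p=0.12.
P(Y=18) = C(17,1) · p^2 · (1−p)^16
= 17 · 0.0144 · 0.12934 = 0.031662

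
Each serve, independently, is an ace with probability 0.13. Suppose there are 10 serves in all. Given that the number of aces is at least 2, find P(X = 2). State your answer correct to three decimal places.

X ~ Binomial(10, 0.13). Want P(X=2 | X≥2) = P(X=2) / P(X≥2).
P(X=2) = C(10,2)·0.13^2·0.87^8 = 0.24960
P(X≥2) = 1 − 0.24842 − 0.37121 = 0.38037
Ratio = 0.24960 / 0.38037 = 0.65622

0.656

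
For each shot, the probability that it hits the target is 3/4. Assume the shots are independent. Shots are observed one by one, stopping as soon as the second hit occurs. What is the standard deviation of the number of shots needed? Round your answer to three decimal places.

Y = total shots until the second success; negative binomial with r=2, p=0.75.
SD(Y) = √[r(1−p)/p²] = √(0.88889) = 0.94281

0.943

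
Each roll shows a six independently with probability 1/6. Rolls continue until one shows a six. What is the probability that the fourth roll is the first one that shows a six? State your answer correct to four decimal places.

0.0965

Geometric (trials to first success), p = 0.166667.
P(Y = 4) = (1−p)^3 · p = 0.5787 · 0.166667 = 0.096451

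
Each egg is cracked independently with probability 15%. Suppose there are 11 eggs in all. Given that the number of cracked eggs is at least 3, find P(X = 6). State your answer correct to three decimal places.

0.011

X ~ Binomial(11, 0.15). Want P(X=6 | X≥3) = P(X=6) / P(X≥3).
P(X=6) = C(11,6)·0.15^6·0.85^5 = 0.00233
P(X≥3) = 1 − 0.16734 − 0.32484 − 0.28663 = 0.22119
Ratio = 0.00233 / 0.22119 = 0.01056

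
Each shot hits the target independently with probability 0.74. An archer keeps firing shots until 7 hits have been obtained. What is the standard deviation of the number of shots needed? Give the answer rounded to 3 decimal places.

1.823

Y = total shots until the seventh success; negative binomial with r=7, p=0.74.
SD(Y) = √[r(1−p)/p²] = √(3.32359) = 1.82307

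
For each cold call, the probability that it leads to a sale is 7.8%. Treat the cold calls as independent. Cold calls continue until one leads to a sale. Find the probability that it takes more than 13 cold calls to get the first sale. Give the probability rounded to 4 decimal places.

Y = number of cold calls to the first success; geometric, p = 0.078.
P(Y > 13) = P(first 13 all fail) = (1−p)^13 = 0.347938

0.3479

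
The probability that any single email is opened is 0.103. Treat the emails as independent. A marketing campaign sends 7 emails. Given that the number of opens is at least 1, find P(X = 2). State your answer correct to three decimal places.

0.243

X ~ Binomial(7, 0.103). Want P(X=2 | X≥1) = P(X=2) / P(X≥1).
P(X=2) = C(7,2)·0.103^2·0.897^5 = 0.12938
P(X≥1) = 1 − 0.46725 = 0.53275
Ratio = 0.12938 / 0.53275 = 0.24285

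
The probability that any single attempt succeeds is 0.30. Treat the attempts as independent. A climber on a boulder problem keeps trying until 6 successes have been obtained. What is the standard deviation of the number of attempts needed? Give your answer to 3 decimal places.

Y = total attempts until the sixth success; negative binomial with r=6, p=0.30.
SD(Y) = √[r(1−p)/p²] = √(46.66667) = 6.83130

6.831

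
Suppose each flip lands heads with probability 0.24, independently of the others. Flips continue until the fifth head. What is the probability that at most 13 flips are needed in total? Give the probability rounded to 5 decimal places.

0.18156

Finishing within 13 flips ⇔ at least 5 successes in the first 13. With X ~ Binomial(13, 0.24), P(Y ≤ 13) = 1 − P(X ≤ 4).
  k=0: C(13,0)·0.24^0·0.76^13 = 0.0282213
  k=1: C(13,1)·0.24^1·0.76^12 = 0.1158558
  k=2: C(13,2)·0.24^2·0.76^11 = 0.2195162
  k=3: C(13,3)·0.24^3·0.76^10 = 0.2541767
  k=4: C(13,4)·0.24^4·0.76^9 = 0.2006658
1 − 0.8184357 = 0.1815643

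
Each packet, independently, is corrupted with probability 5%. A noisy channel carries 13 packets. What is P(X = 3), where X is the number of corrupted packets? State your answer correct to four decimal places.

X ~ Binomial(n=13, p=0.05).
P(X=3) = C(13,3) · p^3 · (1−p)^10
= 286 · 0.000125 · 0.59874 = 0.021405

0.0214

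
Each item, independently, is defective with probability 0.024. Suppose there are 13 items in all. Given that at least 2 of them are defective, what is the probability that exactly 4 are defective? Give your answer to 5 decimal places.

X ~ Binomial(13, 0.024). Want P(X=4 | X≥2) = P(X=4) / P(X≥2).
P(X=4) = C(13,4)·0.024^4·0.976^9 = 0.0001906
P(X≥2) = 1 − 0.7292016 − 0.2331054 = 0.0376929
Ratio = 0.0001906 / 0.0376929 = 0.0050575

0.00506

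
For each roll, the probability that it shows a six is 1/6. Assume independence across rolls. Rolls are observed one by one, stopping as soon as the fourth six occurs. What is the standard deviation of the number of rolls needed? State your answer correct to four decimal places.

Y = total rolls until the fourth success; negative binomial with r=4, p=0.166667.
SD(Y) = √[r(1−p)/p²] = √(120.000000) = 10.954451

10.9545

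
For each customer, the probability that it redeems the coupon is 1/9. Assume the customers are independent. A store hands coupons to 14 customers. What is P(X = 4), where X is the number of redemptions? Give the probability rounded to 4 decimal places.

X ~ Binomial(n=14, p=0.111111).
P(X=4) = C(14,4) · p^4 · (1−p)^10
= 1001 · 0.00015242 · 0.30795 = 0.046983

0.0470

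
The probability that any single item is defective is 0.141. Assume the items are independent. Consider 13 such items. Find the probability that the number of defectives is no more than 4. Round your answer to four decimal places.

0.9732

X ~ Binomial(13, 0.141); P(X ≤ 4) = Σ C(13,k) p^k (1−p)^(13−k) over k:
  k=0: C(13,0)·0.141^0·0.859^13 = 0.138647
  k=1: C(13,1)·0.141^1·0.859^12 = 0.295856
  k=2: C(13,2)·0.141^2·0.859^11 = 0.291379
  k=3: C(13,3)·0.141^3·0.859^10 = 0.175370
  k=4: C(13,4)·0.141^4·0.859^9 = 0.071965
Total = 0.973217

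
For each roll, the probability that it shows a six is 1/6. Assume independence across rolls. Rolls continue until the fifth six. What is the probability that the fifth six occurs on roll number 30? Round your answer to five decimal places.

0.03202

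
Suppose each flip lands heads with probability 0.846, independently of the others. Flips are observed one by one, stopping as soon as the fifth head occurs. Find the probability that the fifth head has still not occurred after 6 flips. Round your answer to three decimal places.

0.233

Needing more than 6 flips ⇔ fewer than 5 successes in the first 6. With X ~ Binomial(6, 0.846), P(Y > 6) = P(X ≤ 4).
  k=0: C(6,0)·0.846^0·0.154^6 = 0.00001
  k=1: C(6,1)·0.846^1·0.154^5 = 0.00044
  k=2: C(6,2)·0.846^2·0.154^4 = 0.00604
  k=3: C(6,3)·0.846^3·0.154^3 = 0.04423
  k=4: C(6,4)·0.846^4·0.154^2 = 0.18223
P(X ≤ 4) = 0.23295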